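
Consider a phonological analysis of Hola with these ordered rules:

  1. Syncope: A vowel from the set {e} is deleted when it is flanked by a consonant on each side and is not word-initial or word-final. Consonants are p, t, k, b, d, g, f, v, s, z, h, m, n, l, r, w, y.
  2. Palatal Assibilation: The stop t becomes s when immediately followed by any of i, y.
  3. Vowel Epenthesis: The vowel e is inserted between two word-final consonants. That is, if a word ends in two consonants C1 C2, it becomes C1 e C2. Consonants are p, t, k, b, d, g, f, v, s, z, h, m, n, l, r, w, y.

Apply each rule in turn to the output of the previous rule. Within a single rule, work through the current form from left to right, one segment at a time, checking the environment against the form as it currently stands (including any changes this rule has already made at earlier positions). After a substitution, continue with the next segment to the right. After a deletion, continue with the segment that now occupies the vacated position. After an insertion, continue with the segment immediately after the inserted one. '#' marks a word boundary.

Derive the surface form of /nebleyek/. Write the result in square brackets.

1 Syncope: [nebleyek] → [nblyk]
2 Palatal Assibilation: no change — [nblyk]
3 Vowel Epenthesis: [nblyk] → [nblyek]

[nblyek]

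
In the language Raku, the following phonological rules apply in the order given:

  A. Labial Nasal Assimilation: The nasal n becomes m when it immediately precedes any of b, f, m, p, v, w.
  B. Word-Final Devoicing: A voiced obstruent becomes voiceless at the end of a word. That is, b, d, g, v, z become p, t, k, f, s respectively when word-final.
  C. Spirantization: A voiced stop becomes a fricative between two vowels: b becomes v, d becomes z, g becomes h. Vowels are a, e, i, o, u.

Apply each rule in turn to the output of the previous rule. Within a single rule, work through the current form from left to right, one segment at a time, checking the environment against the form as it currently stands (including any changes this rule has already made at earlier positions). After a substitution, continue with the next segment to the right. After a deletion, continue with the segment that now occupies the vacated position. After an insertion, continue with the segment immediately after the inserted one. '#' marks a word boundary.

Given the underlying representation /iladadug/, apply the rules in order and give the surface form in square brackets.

[ilazazuk]

A Labial Nasal Assimilation: no change — [iladadug]
B Word-Final Devoicing: [iladadug] → [iladaduk]
C Spirantization: [iladaduk] → [ilazazuk]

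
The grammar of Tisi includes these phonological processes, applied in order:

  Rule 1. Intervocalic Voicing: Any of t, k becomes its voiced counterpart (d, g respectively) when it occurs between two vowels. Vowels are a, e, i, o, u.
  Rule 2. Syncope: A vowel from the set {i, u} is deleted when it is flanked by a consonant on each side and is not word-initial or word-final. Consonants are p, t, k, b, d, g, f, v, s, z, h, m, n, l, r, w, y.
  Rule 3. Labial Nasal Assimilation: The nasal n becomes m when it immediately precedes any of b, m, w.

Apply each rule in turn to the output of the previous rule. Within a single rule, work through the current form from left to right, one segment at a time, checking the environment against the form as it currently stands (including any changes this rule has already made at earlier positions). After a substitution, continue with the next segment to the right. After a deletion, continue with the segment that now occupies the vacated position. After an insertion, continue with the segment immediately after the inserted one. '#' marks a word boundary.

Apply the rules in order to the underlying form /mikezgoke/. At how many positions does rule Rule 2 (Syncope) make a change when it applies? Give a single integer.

1

Rule 1 Intervocalic Voicing: [mikezgoke] → [migezgoge]
Rule 2 Syncope: [migezgoge] → [mgezgoge]
Rule 3 Labial Nasal Assimilation: no change — [mgezgoge]
Rule Rule 2 changed 1 position(s).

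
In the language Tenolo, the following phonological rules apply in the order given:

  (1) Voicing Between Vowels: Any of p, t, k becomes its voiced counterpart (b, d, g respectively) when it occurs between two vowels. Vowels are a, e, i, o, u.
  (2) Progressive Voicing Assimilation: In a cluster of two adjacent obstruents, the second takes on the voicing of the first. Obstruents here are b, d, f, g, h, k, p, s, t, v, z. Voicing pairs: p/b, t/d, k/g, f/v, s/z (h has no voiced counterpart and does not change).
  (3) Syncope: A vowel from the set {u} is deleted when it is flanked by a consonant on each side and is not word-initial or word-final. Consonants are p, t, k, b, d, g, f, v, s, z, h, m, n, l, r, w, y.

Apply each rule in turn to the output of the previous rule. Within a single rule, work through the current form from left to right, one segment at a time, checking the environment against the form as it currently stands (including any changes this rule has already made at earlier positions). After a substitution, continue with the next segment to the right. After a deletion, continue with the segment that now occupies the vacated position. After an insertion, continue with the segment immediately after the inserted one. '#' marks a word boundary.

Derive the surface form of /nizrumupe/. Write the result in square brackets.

(1) Voicing Between Vowels: [nizrumupe] → [nizrumube]
(2) Progressive Voicing Assimilation: no change — [nizrumube]
(3) Syncope: [nizrumube] → [nizrmbe]

[nizrmbe]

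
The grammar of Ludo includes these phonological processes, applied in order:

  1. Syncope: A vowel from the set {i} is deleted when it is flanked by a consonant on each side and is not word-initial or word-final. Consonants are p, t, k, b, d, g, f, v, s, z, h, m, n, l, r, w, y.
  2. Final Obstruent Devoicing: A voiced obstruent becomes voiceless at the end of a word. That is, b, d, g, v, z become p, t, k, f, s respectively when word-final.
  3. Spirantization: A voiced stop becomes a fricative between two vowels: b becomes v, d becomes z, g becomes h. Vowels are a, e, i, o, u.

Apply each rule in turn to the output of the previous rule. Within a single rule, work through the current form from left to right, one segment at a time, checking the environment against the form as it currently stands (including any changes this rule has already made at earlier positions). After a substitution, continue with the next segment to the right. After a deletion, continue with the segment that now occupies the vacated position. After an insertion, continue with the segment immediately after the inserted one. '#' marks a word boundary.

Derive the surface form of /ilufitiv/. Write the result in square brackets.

[iluftf]

1 Syncope: [ilufitiv] → [iluftv]
2 Final Obstruent Devoicing: [iluftv] → [iluftf]
3 Spirantization: no change — [iluftf]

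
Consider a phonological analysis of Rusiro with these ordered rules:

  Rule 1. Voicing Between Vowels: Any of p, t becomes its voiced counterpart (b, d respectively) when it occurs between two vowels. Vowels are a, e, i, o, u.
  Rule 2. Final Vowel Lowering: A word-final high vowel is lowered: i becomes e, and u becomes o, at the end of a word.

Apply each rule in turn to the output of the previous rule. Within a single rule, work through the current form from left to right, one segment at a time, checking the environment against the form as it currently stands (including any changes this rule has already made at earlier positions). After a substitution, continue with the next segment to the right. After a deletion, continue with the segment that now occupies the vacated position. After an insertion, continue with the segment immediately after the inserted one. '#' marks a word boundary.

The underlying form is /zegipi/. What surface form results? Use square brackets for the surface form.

Rule 1 Voicing Between Vowels: [zegipi] → [zegibi]
Rule 2 Final Vowel Lowering: [zegibi] → [zegibe]

[zegibe]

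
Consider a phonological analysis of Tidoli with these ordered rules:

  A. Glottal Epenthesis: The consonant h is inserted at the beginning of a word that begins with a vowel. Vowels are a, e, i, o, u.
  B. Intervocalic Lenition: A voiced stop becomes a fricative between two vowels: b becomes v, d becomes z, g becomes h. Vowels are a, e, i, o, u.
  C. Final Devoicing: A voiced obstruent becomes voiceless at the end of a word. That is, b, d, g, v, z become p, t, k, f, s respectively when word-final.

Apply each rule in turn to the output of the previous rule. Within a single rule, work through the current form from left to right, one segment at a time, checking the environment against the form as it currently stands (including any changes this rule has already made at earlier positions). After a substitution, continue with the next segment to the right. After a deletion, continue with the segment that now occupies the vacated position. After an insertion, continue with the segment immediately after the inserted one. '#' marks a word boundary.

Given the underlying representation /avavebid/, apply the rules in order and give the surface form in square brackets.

A Glottal Epenthesis: [avavebid] → [havavebid]
B Intervocalic Lenition: [havavebid] → [havavevid]
C Final Devoicing: [havavevid] → [havavevit]

[havavevit]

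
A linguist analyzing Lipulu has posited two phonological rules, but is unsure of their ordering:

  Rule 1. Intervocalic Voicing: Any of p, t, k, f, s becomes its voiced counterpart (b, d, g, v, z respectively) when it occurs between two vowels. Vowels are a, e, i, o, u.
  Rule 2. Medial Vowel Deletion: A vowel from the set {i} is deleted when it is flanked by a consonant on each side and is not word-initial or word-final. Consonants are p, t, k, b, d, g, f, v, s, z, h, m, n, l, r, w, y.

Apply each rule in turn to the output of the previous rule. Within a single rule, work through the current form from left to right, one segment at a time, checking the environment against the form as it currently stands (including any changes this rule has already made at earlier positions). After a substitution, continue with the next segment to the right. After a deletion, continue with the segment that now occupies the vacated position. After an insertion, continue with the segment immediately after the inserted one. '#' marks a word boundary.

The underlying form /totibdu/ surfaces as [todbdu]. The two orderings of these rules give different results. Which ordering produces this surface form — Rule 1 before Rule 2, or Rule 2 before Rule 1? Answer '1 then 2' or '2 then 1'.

1 then 2

Order 1 then 2:
  1 Intervocalic Voicing: [totibdu] → [todibdu]
  2 Medial Vowel Deletion: [todibdu] → [todbdu]
  result: [todbdu]
Order 2 then 1:
  2 Medial Vowel Deletion: [totibdu] → [totbdu]
  1 Intervocalic Voicing: no change — [totbdu]
  result: [totbdu]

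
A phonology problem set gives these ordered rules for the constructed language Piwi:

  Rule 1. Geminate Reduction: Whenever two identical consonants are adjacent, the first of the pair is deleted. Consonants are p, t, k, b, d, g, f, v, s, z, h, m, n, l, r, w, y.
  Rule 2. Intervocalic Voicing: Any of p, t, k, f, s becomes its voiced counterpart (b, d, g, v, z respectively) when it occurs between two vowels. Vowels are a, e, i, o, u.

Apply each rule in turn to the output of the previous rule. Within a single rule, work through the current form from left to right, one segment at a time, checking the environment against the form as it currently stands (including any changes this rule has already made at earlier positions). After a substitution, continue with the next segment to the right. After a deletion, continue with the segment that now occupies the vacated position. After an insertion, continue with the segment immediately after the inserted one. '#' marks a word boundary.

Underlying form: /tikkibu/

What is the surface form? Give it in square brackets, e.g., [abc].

[tigibu]

Rule 1 Geminate Reduction: [tikkibu] → [tikibu]
Rule 2 Intervocalic Voicing: [tikibu] → [tigibu]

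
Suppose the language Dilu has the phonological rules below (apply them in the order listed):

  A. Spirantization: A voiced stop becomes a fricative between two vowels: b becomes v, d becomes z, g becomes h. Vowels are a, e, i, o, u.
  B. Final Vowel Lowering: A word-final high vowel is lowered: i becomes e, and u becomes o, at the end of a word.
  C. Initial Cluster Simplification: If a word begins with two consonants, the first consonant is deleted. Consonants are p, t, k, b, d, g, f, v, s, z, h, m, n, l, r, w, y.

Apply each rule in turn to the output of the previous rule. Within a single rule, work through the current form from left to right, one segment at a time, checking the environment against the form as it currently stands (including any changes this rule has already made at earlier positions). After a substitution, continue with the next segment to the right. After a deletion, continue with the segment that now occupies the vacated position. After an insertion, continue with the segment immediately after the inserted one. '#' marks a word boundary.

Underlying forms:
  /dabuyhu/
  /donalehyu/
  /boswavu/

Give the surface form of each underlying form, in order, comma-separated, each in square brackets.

[davuyho], [donalehyo], [boswavo]

/dabuyhu/:
  A Spirantization: [dabuyhu] → [davuyhu]
  B Final Vowel Lowering: [davuyhu] → [davuyho]
  C Initial Cluster Simplification: no change — [davuyho]
/donalehyu/:
  A Spirantization: no change — [donalehyu]
  B Final Vowel Lowering: [donalehyu] → [donalehyo]
  C Initial Cluster Simplification: no change — [donalehyo]
/boswavu/:
  A Spirantization: no change — [boswavu]
  B Final Vowel Lowering: [boswavu] → [boswavo]
  C Initial Cluster Simplification: no change — [boswavo]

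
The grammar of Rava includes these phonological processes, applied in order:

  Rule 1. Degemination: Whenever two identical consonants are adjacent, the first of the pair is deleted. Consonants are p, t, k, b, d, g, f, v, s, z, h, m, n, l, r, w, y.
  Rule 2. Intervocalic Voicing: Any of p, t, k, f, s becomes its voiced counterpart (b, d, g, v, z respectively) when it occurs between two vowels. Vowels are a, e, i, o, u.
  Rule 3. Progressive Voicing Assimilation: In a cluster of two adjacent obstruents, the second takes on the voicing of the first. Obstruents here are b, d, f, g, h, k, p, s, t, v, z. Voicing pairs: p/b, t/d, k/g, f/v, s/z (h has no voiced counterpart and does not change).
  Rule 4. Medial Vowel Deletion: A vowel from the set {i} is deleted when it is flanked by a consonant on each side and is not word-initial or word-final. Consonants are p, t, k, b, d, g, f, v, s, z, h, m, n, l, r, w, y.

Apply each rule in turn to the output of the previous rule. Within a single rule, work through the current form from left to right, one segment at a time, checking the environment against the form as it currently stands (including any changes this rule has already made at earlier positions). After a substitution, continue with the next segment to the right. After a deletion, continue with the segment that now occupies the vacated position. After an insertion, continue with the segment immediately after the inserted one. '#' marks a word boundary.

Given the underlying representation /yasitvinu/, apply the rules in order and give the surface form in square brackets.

[yaztfnu]

Rule 1 Degemination: no change — [yasitvinu]
Rule 2 Intervocalic Voicing: [yasitvinu] → [yazitvinu]
Rule 3 Progressive Voicing Assimilation: [yazitvinu] → [yazitfinu]
Rule 4 Medial Vowel Deletion: [yazitfinu] → [yaztfnu]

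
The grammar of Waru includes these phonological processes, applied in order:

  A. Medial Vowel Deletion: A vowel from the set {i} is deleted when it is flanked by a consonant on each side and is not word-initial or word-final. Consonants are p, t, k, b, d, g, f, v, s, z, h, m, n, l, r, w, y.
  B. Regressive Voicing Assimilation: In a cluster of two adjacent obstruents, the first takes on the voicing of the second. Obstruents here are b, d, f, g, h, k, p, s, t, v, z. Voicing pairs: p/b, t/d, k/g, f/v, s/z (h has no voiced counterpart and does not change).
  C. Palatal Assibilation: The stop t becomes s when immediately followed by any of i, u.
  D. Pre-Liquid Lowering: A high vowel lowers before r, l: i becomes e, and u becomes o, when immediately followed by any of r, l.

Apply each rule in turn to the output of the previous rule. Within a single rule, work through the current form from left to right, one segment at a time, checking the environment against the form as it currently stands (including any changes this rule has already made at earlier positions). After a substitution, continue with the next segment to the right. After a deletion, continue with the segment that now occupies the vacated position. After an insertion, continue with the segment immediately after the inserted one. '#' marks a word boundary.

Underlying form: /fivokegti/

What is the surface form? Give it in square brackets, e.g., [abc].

A Medial Vowel Deletion: [fivokegti] → [fvokegti]
B Regressive Voicing Assimilation: [fvokegti] → [vvokekti]
C Palatal Assibilation: [vvokekti] → [vvokeksi]
D Pre-Liquid Lowering: no change — [vvokeksi]

[vvokeksi]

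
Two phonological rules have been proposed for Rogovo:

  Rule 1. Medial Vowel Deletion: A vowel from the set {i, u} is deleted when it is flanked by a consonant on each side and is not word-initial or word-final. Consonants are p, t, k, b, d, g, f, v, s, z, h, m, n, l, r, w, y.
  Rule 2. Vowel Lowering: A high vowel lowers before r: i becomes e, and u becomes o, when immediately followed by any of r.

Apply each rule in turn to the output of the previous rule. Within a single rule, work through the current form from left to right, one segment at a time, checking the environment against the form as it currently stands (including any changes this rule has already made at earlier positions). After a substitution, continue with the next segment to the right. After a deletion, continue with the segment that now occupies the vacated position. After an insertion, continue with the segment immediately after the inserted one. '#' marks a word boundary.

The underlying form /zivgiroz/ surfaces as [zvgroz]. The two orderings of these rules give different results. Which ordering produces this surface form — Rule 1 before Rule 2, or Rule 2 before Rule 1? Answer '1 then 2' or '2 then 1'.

1 then 2

Order 1 then 2:
  1 Medial Vowel Deletion: [zivgiroz] → [zvgroz]
  2 Vowel Lowering: no change — [zvgroz]
  result: [zvgroz]
Order 2 then 1:
  2 Vowel Lowering: [zivgiroz] → [zivgeroz]
  1 Medial Vowel Deletion: [zivgeroz] → [zvgeroz]
  result: [zvgeroz]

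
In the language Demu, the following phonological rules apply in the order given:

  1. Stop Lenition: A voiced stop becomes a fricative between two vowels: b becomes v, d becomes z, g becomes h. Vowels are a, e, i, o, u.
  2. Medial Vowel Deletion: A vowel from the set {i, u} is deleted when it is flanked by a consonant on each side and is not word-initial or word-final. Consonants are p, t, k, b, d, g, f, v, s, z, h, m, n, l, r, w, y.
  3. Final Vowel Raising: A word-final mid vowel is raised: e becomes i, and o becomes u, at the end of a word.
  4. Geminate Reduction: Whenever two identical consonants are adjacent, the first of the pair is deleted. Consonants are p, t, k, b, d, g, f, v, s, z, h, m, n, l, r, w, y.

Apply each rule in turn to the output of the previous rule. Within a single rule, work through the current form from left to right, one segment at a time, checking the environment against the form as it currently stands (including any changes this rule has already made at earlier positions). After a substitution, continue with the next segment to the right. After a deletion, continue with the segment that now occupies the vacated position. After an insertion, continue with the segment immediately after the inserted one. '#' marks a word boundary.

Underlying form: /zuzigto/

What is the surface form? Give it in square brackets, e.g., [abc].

[zgtu]

1 Stop Lenition: no change — [zuzigto]
2 Medial Vowel Deletion: [zuzigto] → [zzgto]
3 Final Vowel Raising: [zzgto] → [zzgtu]
4 Geminate Reduction: [zzgtu] → [zgtu]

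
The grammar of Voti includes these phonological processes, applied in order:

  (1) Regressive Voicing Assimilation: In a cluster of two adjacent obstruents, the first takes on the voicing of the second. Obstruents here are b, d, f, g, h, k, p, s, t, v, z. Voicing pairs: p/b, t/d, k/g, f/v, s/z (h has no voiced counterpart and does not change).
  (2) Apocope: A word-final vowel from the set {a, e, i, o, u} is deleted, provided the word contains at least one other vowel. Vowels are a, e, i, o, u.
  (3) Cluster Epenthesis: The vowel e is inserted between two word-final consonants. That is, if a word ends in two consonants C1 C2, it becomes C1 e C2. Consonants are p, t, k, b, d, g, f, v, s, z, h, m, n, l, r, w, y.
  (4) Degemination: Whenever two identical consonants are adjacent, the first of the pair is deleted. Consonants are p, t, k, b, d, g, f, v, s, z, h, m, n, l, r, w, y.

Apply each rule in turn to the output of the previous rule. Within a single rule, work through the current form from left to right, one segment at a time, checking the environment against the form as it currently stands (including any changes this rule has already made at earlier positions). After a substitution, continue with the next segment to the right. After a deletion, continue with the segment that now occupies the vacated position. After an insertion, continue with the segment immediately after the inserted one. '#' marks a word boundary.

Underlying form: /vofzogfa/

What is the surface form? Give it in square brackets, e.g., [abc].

(1) Regressive Voicing Assimilation: [vofzogfa] → [vovzokfa]
(2) Apocope: [vovzokfa] → [vovzokf]
(3) Cluster Epenthesis: [vovzokf] → [vovzokef]
(4) Degemination: no change — [vovzokef]

[vovzokef]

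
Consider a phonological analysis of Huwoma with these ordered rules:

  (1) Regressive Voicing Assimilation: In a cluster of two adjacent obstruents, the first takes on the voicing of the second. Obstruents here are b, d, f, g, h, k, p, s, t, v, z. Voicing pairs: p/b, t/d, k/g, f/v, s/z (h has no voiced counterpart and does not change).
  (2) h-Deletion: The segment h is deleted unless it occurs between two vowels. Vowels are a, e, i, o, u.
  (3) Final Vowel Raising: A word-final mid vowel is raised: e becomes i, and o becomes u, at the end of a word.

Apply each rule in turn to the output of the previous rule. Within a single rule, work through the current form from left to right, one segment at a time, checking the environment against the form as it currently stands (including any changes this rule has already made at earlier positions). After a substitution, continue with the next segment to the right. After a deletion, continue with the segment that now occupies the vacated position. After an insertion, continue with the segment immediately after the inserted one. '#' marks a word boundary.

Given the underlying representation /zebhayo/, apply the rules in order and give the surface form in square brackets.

[zepayu]

(1) Regressive Voicing Assimilation: [zebhayo] → [zephayo]
(2) h-Deletion: [zephayo] → [zepayo]
(3) Final Vowel Raising: [zepayo] → [zepayu]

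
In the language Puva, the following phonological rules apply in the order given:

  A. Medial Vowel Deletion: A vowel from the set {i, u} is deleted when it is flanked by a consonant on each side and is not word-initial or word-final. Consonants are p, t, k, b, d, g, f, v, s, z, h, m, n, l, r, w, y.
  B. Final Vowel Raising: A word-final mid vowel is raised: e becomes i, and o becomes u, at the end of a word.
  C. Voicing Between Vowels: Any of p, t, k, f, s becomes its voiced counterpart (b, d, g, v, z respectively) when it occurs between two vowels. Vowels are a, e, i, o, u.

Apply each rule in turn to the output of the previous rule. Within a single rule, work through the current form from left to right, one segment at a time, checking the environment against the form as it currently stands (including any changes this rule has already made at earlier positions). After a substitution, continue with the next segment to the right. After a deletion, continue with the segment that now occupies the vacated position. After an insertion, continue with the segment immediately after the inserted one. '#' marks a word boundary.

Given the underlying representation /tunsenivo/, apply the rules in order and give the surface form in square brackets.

[tnsenvu]

A Medial Vowel Deletion: [tunsenivo] → [tnsenvo]
B Final Vowel Raising: [tnsenvo] → [tnsenvu]
C Voicing Between Vowels: no change — [tnsenvu]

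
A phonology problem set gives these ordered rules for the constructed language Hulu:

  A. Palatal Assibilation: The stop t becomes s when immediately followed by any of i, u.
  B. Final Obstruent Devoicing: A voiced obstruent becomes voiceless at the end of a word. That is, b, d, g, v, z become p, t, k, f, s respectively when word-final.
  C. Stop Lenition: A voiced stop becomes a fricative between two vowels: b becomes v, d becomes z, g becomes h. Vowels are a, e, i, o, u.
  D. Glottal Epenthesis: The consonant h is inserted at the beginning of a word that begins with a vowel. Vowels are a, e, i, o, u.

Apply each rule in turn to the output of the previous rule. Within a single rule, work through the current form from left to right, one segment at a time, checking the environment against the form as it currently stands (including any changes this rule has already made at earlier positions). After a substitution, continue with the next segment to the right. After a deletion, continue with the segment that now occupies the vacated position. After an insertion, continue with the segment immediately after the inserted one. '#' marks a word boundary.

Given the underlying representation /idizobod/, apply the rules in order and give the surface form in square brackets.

A Palatal Assibilation: no change — [idizobod]
B Final Obstruent Devoicing: [idizobod] → [idizobot]
C Stop Lenition: [idizobot] → [izizovot]
D Glottal Epenthesis: [izizovot] → [hizizovot]

[hizizovot]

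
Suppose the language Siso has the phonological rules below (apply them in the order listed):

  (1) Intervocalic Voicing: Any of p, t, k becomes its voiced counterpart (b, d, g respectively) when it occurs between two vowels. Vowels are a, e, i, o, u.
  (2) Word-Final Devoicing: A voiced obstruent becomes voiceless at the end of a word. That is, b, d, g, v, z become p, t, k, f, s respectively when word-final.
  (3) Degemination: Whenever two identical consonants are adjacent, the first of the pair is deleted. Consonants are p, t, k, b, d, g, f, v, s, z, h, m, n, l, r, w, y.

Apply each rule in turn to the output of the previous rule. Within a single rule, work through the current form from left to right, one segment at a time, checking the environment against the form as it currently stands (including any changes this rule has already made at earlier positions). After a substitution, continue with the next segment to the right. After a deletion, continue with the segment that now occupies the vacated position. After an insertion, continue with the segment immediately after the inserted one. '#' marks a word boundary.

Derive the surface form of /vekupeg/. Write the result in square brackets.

(1) Intervocalic Voicing: [vekupeg] → [vegubeg]
(2) Word-Final Devoicing: [vegubeg] → [vegubek]
(3) Degemination: no change — [vegubek]

[vegubek]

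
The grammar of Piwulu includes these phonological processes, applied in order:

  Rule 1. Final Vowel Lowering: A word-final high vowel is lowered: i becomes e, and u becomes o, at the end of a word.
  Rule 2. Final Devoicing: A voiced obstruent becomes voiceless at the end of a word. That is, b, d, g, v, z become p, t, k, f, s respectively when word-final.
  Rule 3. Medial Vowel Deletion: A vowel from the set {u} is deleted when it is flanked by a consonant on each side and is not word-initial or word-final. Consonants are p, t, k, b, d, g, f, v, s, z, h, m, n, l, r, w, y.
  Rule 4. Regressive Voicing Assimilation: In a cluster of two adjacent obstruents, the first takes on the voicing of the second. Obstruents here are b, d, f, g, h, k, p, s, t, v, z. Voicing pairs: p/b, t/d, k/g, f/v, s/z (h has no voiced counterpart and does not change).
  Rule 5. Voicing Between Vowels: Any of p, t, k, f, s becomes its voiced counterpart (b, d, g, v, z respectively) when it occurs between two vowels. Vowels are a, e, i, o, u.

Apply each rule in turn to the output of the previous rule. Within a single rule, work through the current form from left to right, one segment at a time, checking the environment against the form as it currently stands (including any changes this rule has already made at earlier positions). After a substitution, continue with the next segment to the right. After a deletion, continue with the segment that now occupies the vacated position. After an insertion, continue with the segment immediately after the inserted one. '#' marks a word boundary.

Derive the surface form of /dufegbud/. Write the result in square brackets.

[tfegpt]

Rule 1 Final Vowel Lowering: no change — [dufegbud]
Rule 2 Final Devoicing: [dufegbud] → [dufegbut]
Rule 3 Medial Vowel Deletion: [dufegbut] → [dfegbt]
Rule 4 Regressive Voicing Assimilation: [dfegbt] → [tfegpt]
Rule 5 Voicing Between Vowels: no change — [tfegpt]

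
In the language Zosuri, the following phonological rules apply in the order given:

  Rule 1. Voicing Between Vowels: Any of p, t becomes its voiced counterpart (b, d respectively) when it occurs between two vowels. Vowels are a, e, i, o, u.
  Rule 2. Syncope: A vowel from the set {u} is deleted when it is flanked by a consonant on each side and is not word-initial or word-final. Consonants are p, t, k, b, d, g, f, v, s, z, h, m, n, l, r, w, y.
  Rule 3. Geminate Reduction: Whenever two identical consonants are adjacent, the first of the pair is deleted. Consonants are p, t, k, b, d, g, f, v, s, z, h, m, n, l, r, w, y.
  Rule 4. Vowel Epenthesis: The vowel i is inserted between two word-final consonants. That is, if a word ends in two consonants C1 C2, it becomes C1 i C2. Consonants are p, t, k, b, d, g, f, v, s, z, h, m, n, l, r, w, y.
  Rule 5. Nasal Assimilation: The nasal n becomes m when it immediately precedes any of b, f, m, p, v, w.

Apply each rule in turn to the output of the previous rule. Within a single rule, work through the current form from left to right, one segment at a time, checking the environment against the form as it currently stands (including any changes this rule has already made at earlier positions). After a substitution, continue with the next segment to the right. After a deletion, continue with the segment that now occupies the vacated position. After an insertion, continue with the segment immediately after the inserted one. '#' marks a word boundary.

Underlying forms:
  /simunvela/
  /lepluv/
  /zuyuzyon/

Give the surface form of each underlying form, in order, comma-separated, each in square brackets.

/simunvela/:
  Rule 1 Voicing Between Vowels: no change — [simunvela]
  Rule 2 Syncope: [simunvela] → [simnvela]
  Rule 3 Geminate Reduction: no change — [simnvela]
  Rule 4 Vowel Epenthesis: no change — [simnvela]
  Rule 5 Nasal Assimilation: [simnvela] → [simmvela]
/lepluv/:
  Rule 1 Voicing Between Vowels: no change — [lepluv]
  Rule 2 Syncope: [lepluv] → [leplv]
  Rule 3 Geminate Reduction: no change — [leplv]
  Rule 4 Vowel Epenthesis: [leplv] → [lepliv]
  Rule 5 Nasal Assimilation: no change — [lepliv]
/zuyuzyon/:
  Rule 1 Voicing Between Vowels: no change — [zuyuzyon]
  Rule 2 Syncope: [zuyuzyon] → [zyzyon]
  Rule 3 Geminate Reduction: no change — [zyzyon]
  Rule 4 Vowel Epenthesis: no change — [zyzyon]
  Rule 5 Nasal Assimilation: no change — [zyzyon]

[simmvela], [lepliv], [zyzyon]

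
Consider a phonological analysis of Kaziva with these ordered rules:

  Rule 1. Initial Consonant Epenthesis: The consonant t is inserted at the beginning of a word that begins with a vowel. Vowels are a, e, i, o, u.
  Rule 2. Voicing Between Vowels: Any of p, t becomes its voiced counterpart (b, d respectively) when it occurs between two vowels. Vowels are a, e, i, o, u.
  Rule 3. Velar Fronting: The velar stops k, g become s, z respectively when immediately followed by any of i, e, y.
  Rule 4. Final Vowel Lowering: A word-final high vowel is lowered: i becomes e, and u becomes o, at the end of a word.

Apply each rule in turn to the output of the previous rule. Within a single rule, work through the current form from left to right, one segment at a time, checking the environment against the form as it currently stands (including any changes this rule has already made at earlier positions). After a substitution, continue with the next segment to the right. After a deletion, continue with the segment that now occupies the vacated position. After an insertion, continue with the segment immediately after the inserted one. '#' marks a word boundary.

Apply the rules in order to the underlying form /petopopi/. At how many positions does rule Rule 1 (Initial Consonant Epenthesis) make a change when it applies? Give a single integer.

Rule 1 Initial Consonant Epenthesis: no change — [petopopi]
Rule 2 Voicing Between Vowels: [petopopi] → [pedobobi]
Rule 3 Velar Fronting: no change — [pedobobi]
Rule 4 Final Vowel Lowering: [pedobobi] → [pedobobe]
Rule Rule 1 changed 0 position(s).

0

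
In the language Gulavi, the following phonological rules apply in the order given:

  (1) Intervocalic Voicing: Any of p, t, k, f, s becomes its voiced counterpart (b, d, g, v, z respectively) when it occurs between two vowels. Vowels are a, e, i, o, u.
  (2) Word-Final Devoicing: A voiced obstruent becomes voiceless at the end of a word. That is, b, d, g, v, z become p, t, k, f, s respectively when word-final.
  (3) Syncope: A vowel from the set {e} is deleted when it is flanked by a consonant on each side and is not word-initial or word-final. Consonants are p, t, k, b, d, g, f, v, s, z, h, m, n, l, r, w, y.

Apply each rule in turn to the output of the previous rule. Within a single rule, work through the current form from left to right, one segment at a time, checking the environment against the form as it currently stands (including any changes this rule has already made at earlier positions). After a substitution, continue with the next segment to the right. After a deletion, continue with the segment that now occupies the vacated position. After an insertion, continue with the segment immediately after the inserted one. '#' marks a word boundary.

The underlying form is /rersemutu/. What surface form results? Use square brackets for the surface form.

[rrsmudu]

(1) Intervocalic Voicing: [rersemutu] → [rersemudu]
(2) Word-Final Devoicing: no change — [rersemudu]
(3) Syncope: [rersemudu] → [rrsmudu]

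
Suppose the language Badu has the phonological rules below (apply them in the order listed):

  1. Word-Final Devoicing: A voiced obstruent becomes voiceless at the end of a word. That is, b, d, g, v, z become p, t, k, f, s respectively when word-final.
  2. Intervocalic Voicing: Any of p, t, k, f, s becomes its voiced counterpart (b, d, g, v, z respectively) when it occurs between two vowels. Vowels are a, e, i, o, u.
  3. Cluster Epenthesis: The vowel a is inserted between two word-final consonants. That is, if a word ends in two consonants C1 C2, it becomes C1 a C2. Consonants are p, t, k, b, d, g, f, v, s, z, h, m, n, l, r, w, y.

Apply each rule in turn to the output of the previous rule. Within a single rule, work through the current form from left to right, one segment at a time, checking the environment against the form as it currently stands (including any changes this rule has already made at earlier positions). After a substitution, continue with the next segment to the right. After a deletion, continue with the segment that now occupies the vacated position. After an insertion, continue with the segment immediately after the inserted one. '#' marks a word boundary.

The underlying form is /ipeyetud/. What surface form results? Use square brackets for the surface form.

[ibeyedut]

1 Word-Final Devoicing: [ipeyetud] → [ipeyetut]
2 Intervocalic Voicing: [ipeyetut] → [ibeyedut]
3 Cluster Epenthesis: no change — [ibeyedut]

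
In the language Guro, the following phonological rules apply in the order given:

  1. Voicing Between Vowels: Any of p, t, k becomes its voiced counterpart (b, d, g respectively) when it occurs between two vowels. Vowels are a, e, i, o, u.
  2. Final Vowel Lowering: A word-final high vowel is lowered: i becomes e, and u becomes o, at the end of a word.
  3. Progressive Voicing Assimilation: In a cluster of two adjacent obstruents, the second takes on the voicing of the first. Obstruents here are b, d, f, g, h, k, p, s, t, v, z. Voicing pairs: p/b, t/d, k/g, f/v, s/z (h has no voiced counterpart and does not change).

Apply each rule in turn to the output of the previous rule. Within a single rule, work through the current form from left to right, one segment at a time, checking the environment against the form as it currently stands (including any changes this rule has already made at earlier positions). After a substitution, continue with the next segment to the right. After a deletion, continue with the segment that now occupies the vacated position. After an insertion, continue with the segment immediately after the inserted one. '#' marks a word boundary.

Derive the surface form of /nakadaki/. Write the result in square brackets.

1 Voicing Between Vowels: [nakadaki] → [nagadagi]
2 Final Vowel Lowering: [nagadagi] → [nagadage]
3 Progressive Voicing Assimilation: no change — [nagadage]

[nagadage]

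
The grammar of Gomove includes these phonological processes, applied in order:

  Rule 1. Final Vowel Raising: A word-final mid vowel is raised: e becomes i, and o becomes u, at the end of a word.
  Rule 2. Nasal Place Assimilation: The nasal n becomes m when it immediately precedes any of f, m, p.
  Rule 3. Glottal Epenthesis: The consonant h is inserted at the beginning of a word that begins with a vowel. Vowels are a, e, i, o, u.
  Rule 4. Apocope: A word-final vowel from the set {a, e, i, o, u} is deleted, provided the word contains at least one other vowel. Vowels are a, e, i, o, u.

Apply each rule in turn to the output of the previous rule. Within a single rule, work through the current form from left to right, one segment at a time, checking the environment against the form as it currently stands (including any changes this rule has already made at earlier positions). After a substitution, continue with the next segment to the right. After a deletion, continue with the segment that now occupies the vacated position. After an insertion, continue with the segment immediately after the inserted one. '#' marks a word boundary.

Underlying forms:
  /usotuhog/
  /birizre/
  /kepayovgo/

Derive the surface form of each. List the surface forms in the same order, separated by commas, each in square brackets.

[husotuhog], [birizr], [kepayovg]

/usotuhog/:
  Rule 1 Final Vowel Raising: no change — [usotuhog]
  Rule 2 Nasal Place Assimilation: no change — [usotuhog]
  Rule 3 Glottal Epenthesis: [usotuhog] → [husotuhog]
  Rule 4 Apocope: no change — [husotuhog]
/birizre/:
  Rule 1 Final Vowel Raising: [birizre] → [birizri]
  Rule 2 Nasal Place Assimilation: no change — [birizri]
  Rule 3 Glottal Epenthesis: no change — [birizri]
  Rule 4 Apocope: [birizri] → [birizr]
/kepayovgo/:
  Rule 1 Final Vowel Raising: [kepayovgo] → [kepayovgu]
  Rule 2 Nasal Place Assimilation: no change — [kepayovgu]
  Rule 3 Glottal Epenthesis: no change — [kepayovgu]
  Rule 4 Apocope: [kepayovgu] → [kepayovg]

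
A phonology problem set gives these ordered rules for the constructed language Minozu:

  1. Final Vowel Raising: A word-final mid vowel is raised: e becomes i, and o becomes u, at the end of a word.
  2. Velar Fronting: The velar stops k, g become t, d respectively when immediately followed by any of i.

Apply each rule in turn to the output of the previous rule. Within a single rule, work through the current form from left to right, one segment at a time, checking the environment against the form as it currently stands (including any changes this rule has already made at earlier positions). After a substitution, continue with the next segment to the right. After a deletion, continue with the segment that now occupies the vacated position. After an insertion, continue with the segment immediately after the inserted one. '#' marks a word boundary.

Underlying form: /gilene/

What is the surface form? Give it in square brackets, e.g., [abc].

1 Final Vowel Raising: [gilene] → [gileni]
2 Velar Fronting: [gileni] → [dileni]

[dileni]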